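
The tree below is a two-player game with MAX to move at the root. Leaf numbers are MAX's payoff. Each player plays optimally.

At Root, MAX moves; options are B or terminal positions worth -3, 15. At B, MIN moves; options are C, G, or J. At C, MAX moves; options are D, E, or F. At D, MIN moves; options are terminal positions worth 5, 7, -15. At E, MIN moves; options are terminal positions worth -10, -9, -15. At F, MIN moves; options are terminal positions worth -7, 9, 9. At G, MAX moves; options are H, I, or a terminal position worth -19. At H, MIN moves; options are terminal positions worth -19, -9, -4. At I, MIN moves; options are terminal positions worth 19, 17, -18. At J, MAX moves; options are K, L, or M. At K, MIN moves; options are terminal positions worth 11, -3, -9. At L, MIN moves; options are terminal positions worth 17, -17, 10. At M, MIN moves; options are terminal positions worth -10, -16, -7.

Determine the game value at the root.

D (MIN): min(5, 7, -15) = -15
E (MIN): min(-10, -9, -15) = -15
F (MIN): min(-7, 9, 9) = -7
C (MAX): max(-15, -15, -7) = -7
H (MIN): min(-19, -9, -4) = -19
I (MIN): min(19, 17, -18) = -18
G (MAX): max(-19, -18, -19) = -18
K (MIN): min(11, -3, -9) = -9
L (MIN): min(17, -17, 10) = -17
M (MIN): min(-10, -16, -7) = -16
J (MAX): max(-9, -17, -16) = -9
B (MIN): min(-7, -18, -9) = -18
Root (MAX): max(-18, -3, 15) = 15

15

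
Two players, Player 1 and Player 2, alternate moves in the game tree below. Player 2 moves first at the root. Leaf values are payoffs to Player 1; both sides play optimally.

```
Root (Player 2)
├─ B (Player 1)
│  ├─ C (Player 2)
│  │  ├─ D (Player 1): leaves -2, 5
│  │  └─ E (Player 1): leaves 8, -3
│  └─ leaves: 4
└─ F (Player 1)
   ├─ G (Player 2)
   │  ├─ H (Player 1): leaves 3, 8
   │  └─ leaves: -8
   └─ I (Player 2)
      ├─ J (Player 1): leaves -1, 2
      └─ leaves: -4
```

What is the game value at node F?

H: max(3, 8) = 8
G: min(8, -8) = -8
J: max(-1, 2) = 2
I: min(2, -4) = -4
F: max(-8, -4) = -4

-4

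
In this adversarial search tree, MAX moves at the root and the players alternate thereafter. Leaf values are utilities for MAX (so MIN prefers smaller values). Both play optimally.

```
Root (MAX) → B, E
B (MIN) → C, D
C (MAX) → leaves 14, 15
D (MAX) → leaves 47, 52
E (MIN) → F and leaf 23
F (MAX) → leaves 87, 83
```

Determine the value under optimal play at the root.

C (MAX): max(14, 15) = 15
D (MAX): max(47, 52) = 52
B (MIN): min(15, 52) = 15
F (MAX): max(87, 83) = 87
E (MIN): min(87, 23) = 23
Root (MAX): max(15, 23) = 23

23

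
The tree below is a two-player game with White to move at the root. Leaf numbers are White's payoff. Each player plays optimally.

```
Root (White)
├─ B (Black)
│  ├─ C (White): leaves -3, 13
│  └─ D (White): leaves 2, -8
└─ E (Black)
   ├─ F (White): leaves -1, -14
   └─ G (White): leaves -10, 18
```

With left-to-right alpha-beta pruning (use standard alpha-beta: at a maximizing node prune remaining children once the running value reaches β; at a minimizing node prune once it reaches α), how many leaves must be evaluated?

6

C [α=-∞,β=+∞]: v=13
D [α=-∞,β=13]: v=2
B [α=-∞,β=+∞]: v=2
F [α=2,β=+∞]: v=-1
E [α=2,β=+∞]: v=-1 after child 1 ≤ α → α-cutoff, skip 1
Root [α=-∞,β=+∞]: v=2
Leaves evaluated: 6 of 8.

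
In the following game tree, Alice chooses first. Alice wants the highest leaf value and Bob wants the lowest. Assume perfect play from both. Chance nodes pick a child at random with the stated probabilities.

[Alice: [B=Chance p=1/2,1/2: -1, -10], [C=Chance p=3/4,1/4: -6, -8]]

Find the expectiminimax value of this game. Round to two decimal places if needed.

B (Chance): 1/2·-1 + 1/2·-10 = -5.5
C (Chance): 3/4·-6 + 1/4·-8 = -6.5
Root (Alice): max(-5.5, -6.5) = -5.5

-5.5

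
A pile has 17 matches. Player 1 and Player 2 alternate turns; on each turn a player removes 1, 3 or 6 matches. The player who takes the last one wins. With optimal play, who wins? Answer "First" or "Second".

Compute winning (W) and losing (L) positions by backward induction:
i:   0  1  2  3  4  5  6  7  8  9 10 11 12 13 14 15 16 17
     L  W  L  W  L  W  W  W  W  L  W  L  W  L  W  W  W  W
Position 17 is W, so the first player wins.

First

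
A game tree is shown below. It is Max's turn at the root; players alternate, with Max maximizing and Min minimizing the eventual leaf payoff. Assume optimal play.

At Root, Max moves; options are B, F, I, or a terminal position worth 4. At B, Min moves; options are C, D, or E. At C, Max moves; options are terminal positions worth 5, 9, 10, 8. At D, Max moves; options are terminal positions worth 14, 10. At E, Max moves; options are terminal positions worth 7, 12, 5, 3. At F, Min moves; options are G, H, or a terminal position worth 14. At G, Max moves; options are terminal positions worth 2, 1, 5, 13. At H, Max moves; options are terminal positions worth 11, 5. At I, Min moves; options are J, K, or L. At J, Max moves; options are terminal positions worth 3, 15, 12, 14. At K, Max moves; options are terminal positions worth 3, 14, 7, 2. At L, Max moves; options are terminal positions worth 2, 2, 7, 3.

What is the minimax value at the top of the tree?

11

C (Max): max(5, 9, 10, 8) = 10
D (Max): max(14, 10) = 14
E (Max): max(7, 12, 5, 3) = 12
B (Min): min(10, 14, 12) = 10
G (Max): max(2, 1, 5, 13) = 13
H (Max): max(11, 5) = 11
F (Min): min(13, 11, 14) = 11
J (Max): max(3, 15, 12, 14) = 15
K (Max): max(3, 14, 7, 2) = 14
L (Max): max(2, 2, 7, 3) = 7
I (Min): min(15, 14, 7) = 7
Root (Max): max(10, 11, 7, 4) = 11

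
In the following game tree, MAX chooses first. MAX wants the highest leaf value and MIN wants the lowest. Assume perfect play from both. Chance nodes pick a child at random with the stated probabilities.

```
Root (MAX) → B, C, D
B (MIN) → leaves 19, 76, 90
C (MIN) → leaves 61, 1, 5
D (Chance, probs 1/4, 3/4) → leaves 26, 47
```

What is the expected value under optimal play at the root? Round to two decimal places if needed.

B (MIN): min(19, 76, 90) = 19
C (MIN): min(61, 1, 5) = 1
D (Chance): 1/4·26 + 3/4·47 = 41.75
Root (MAX): max(19, 1, 41.75) = 41.75

41.75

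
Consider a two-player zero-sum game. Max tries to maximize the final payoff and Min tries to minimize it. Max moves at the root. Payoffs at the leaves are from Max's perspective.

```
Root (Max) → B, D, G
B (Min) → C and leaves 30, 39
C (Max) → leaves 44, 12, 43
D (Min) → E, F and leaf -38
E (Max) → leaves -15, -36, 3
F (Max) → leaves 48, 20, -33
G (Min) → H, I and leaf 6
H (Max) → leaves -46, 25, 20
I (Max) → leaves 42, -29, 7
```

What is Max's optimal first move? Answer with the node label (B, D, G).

B

C (Max): max(44, 12, 43) = 44
B (Min): min(44, 30, 39) = 30
E (Max): max(-15, -36, 3) = 3
F (Max): max(48, 20, -33) = 48
D (Min): min(3, 48, -38) = -38
H (Max): max(-46, 25, 20) = 25
I (Max): max(42, -29, 7) = 42
G (Min): min(25, 42, 6) = 6
Root (Max): max(30, -38, 6) = 30
Max picks the child with the highest value: B (value 30).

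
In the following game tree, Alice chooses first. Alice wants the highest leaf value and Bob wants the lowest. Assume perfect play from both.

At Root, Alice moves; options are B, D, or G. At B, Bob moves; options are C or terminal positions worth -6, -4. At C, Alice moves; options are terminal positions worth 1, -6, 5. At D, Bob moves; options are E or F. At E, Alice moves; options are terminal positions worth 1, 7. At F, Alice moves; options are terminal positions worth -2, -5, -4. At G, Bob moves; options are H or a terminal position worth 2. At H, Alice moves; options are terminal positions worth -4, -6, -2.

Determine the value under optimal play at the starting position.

-2

C (Alice): max(1, -6, 5) = 5
B (Bob): min(5, -6, -4) = -6
E (Alice): max(1, 7) = 7
F (Alice): max(-2, -5, -4) = -2
D (Bob): min(7, -2) = -2
H (Alice): max(-4, -6, -2) = -2
G (Bob): min(-2, 2) = -2
Root (Alice): max(-6, -2, -2) = -2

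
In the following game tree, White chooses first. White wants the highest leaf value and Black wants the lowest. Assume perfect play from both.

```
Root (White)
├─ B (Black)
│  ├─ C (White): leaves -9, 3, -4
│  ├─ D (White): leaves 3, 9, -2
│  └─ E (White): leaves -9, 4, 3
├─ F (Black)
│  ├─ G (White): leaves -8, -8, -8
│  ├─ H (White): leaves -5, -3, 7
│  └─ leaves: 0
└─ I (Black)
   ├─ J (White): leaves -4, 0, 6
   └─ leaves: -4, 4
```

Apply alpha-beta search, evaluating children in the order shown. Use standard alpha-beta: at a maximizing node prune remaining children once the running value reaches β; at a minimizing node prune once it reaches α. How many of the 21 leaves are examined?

13

C [α=-∞,β=+∞]: v=3
D [α=-∞,β=3]: v=3 after child 1 ≥ β → β-cutoff, skip 2
E [α=-∞,β=3]: v=4 after child 2 ≥ β → β-cutoff, skip 1
B [α=-∞,β=+∞]: v=3
G [α=3,β=+∞]: v=-8
F [α=3,β=+∞]: v=-8 after child 1 ≤ α → α-cutoff, skip 2
J [α=3,β=+∞]: v=6
I [α=3,β=+∞]: v=-4 after child 2 ≤ α → α-cutoff, skip 1
Root [α=-∞,β=+∞]: v=3
Leaves evaluated: 13 of 21.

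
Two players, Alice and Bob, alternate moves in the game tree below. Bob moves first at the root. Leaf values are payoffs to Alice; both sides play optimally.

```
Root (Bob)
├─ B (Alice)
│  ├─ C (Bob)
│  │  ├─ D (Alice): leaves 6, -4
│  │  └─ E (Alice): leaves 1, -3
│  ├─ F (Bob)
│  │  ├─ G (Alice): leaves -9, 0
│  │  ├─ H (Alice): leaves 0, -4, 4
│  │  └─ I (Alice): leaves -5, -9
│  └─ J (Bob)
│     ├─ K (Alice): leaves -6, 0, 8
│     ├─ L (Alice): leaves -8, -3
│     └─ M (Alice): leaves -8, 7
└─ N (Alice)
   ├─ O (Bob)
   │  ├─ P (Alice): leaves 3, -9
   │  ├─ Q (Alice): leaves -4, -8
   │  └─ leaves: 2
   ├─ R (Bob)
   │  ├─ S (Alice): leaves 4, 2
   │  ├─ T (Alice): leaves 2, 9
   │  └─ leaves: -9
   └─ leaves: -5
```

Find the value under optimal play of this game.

D (Alice): max(6, -4) = 6
E (Alice): max(1, -3) = 1
C (Bob): min(6, 1) = 1
G (Alice): max(-9, 0) = 0
H (Alice): max(0, -4, 4) = 4
I (Alice): max(-5, -9) = -5
F (Bob): min(0, 4, -5) = -5
K (Alice): max(-6, 0, 8) = 8
L (Alice): max(-8, -3) = -3
M (Alice): max(-8, 7) = 7
J (Bob): min(8, -3, 7) = -3
B (Alice): max(1, -5, -3) = 1
P (Alice): max(3, -9) = 3
Q (Alice): max(-4, -8) = -4
O (Bob): min(3, -4, 2) = -4
S (Alice): max(4, 2) = 4
T (Alice): max(2, 9) = 9
R (Bob): min(4, 9, -9) = -9
N (Alice): max(-4, -9, -5) = -4
Root (Bob): min(1, -4) = -4

-4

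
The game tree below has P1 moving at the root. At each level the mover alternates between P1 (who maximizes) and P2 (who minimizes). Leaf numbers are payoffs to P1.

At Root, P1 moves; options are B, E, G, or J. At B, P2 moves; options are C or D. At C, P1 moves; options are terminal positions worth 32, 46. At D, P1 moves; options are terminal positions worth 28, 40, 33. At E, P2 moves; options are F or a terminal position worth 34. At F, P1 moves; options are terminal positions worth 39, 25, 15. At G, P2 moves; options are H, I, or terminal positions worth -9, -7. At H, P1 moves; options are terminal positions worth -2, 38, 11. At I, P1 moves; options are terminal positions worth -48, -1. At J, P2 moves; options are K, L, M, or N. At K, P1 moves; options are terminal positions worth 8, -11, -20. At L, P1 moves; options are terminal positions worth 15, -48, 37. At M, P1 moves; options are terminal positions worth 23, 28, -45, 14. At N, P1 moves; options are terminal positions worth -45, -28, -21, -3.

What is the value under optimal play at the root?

40

C (P1): max(32, 46) = 46
D (P1): max(28, 40, 33) = 40
B (P2): min(46, 40) = 40
F (P1): max(39, 25, 15) = 39
E (P2): min(39, 34) = 34
H (P1): max(-2, 38, 11) = 38
I (P1): max(-48, -1) = -1
G (P2): min(38, -1, -9, -7) = -9
K (P1): max(8, -11, -20) = 8
L (P1): max(15, -48, 37) = 37
M (P1): max(23, 28, -45, 14) = 28
N (P1): max(-45, -28, -21, -3) = -3
J (P2): min(8, 37, 28, -3) = -3
Root (P1): max(40, 34, -9, -3) = 40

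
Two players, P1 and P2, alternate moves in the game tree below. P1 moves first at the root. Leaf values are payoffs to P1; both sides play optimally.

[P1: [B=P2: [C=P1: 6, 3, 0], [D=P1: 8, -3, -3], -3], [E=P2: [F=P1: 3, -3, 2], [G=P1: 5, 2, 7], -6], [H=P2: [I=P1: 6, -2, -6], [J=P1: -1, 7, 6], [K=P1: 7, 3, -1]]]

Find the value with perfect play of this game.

6

C (P1): max(6, 3, 0) = 6
D (P1): max(8, -3, -3) = 8
B (P2): min(6, 8, -3) = -3
F (P1): max(3, -3, 2) = 3
G (P1): max(5, 2, 7) = 7
E (P2): min(3, 7, -6) = -6
I (P1): max(6, -2, -6) = 6
J (P1): max(-1, 7, 6) = 7
K (P1): max(7, 3, -1) = 7
H (P2): min(6, 7, 7) = 6
Root (P1): max(-3, -6, 6) = 6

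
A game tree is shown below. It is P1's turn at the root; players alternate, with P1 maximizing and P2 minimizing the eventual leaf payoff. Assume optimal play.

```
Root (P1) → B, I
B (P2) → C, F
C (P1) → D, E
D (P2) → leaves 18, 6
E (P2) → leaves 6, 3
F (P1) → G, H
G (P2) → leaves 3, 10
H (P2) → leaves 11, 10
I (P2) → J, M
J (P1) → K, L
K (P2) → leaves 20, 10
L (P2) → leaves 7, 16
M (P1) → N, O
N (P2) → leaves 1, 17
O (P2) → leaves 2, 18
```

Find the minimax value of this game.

6

D (P2): min(18, 6) = 6
E (P2): min(6, 3) = 3
C (P1): max(6, 3) = 6
G (P2): min(3, 10) = 3
H (P2): min(11, 10) = 10
F (P1): max(3, 10) = 10
B (P2): min(6, 10) = 6
K (P2): min(20, 10) = 10
L (P2): min(7, 16) = 7
J (P1): max(10, 7) = 10
N (P2): min(1, 17) = 1
O (P2): min(2, 18) = 2
M (P1): max(1, 2) = 2
I (P2): min(10, 2) = 2
Root (P1): max(6, 2) = 6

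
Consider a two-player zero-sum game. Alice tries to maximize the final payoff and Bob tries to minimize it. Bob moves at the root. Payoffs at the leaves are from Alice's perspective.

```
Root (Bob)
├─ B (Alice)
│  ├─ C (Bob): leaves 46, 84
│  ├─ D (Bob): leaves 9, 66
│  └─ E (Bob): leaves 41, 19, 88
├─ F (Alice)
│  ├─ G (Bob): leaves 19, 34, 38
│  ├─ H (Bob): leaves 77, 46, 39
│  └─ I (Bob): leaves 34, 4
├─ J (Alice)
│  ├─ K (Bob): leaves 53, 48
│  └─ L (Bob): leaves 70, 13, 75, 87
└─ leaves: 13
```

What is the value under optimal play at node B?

46

C: min(46, 84) = 46
D: min(9, 66) = 9
E: min(41, 19, 88) = 19
B: max(46, 9, 19) = 46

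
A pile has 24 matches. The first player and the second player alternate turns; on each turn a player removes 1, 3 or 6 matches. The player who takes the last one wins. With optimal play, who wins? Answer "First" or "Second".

First

Compute winning (W) and losing (L) positions by backward induction:
i:   0  1  2  3  4  5  6  7  8  9 10 11 12 13 14 15 16 17 18 19 20 21 22 23 24
     L  W  L  W  L  W  W  W  W  L  W  L  W  L  W  W  W  W  L  W  L  W  L  W  W
Position 24 is W, so the first player wins.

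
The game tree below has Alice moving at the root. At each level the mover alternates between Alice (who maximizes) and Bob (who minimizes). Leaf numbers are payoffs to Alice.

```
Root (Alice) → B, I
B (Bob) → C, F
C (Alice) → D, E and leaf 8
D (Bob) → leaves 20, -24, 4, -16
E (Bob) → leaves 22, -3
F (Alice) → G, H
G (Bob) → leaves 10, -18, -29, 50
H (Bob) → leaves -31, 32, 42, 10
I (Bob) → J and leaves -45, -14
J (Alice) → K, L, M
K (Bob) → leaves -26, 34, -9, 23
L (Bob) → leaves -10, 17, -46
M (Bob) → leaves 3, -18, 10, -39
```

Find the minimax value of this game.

-29

D (Bob): min(20, -24, 4, -16) = -24
E (Bob): min(22, -3) = -3
C (Alice): max(-24, -3, 8) = 8
G (Bob): min(10, -18, -29, 50) = -29
H (Bob): min(-31, 32, 42, 10) = -31
F (Alice): max(-29, -31) = -29
B (Bob): min(8, -29) = -29
K (Bob): min(-26, 34, -9, 23) = -26
L (Bob): min(-10, 17, -46) = -46
M (Bob): min(3, -18, 10, -39) = -39
J (Alice): max(-26, -46, -39) = -26
I (Bob): min(-26, -45, -14) = -45
Root (Alice): max(-29, -45) = -29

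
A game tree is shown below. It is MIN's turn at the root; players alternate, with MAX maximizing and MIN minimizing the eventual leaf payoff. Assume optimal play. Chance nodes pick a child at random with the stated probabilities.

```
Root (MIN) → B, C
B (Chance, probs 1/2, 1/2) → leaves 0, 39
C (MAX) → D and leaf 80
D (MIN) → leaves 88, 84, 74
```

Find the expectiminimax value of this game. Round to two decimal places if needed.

B (Chance): 1/2·0 + 1/2·39 = 19.5
D (MIN): min(88, 84, 74) = 74
C (MAX): max(74, 80) = 80
Root (MIN): min(19.5, 80) = 19.5

19.5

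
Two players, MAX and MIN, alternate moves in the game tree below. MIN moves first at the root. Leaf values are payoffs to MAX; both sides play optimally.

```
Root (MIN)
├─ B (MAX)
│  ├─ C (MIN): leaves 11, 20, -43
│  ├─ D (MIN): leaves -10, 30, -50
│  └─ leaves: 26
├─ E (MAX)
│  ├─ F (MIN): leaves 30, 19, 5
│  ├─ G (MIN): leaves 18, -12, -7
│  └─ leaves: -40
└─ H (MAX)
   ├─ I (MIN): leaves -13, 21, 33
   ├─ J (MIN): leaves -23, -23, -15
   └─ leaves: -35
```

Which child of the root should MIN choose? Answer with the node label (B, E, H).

C (MIN): min(11, 20, -43) = -43
D (MIN): min(-10, 30, -50) = -50
B (MAX): max(-43, -50, 26) = 26
F (MIN): min(30, 19, 5) = 5
G (MIN): min(18, -12, -7) = -12
E (MAX): max(5, -12, -40) = 5
I (MIN): min(-13, 21, 33) = -13
J (MIN): min(-23, -23, -15) = -23
H (MAX): max(-13, -23, -35) = -13
Root (MIN): min(26, 5, -13) = -13
MIN picks the child with the lowest value: H (value -13).

H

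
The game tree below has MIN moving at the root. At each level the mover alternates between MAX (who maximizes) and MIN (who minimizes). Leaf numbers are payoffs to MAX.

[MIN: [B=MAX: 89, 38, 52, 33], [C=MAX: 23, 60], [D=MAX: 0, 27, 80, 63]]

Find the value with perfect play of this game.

60

B (MAX): max(89, 38, 52, 33) = 89
C (MAX): max(23, 60) = 60
D (MAX): max(0, 27, 80, 63) = 80
Root (MIN): min(89, 60, 80) = 60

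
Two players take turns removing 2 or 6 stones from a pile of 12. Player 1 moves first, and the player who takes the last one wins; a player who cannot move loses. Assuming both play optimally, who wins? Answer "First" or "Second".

Second

Positions where the player to move wins (W) vs loses (L):
i:   0  1  2  3  4  5  6  7  8  9 10 11 12
     L  L  W  W  L  L  W  W  L  L  W  W  L
Position 12 is L, so the second player wins.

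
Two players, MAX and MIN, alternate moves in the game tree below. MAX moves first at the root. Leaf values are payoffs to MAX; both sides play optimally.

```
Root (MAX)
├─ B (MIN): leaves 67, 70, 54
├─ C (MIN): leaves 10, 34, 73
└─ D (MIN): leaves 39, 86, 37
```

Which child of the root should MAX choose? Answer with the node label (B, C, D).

B (MIN): min(67, 70, 54) = 54
C (MIN): min(10, 34, 73) = 10
D (MIN): min(39, 86, 37) = 37
Root (MAX): max(54, 10, 37) = 54
MAX picks the child with the highest value: B (value 54).

B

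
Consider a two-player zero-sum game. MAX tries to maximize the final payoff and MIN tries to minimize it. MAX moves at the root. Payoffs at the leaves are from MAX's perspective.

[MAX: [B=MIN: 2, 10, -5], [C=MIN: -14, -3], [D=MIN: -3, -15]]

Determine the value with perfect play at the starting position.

B (MIN): min(2, 10, -5) = -5
C (MIN): min(-14, -3) = -14
D (MIN): min(-3, -15) = -15
Root (MAX): max(-5, -14, -15) = -5

-5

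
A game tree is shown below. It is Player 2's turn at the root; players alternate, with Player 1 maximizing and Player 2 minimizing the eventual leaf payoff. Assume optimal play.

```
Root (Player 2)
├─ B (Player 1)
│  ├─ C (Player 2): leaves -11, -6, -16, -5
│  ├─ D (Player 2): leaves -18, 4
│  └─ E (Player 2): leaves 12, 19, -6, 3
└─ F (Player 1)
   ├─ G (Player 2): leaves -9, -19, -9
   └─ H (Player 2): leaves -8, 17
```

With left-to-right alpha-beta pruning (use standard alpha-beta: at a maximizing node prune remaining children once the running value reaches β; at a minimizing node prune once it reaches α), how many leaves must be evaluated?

C [α=-∞,β=+∞]: v=-16
D [α=-16,β=+∞]: v=-18 after child 1 ≤ α → α-cutoff, skip 1
E [α=-16,β=+∞]: v=-6
B [α=-∞,β=+∞]: v=-6
G [α=-∞,β=-6]: v=-19
H [α=-19,β=-6]: v=-8
F [α=-∞,β=-6]: v=-8
Root [α=-∞,β=+∞]: v=-8
Leaves evaluated: 14 of 15.

14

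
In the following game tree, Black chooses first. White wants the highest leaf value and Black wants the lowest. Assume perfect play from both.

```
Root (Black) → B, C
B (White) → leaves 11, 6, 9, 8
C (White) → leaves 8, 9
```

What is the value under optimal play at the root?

B (White): max(11, 6, 9, 8) = 11
C (White): max(8, 9) = 9
Root (Black): min(11, 9) = 9

9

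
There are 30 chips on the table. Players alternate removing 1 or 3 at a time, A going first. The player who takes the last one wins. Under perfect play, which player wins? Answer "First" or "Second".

Second

i:   0  1  2  3  4  5  6  7  8  9 10 11 12 13 14 15 16 17 18 19 20 21 22 23 24 25 26 27 28 29 30
     L  W  L  W  L  W  L  W  L  W  L  W  L  W  L  W  L  W  L  W  L  W  L  W  L  W  L  W  L  W  L
Position 30 is L, so the second player wins.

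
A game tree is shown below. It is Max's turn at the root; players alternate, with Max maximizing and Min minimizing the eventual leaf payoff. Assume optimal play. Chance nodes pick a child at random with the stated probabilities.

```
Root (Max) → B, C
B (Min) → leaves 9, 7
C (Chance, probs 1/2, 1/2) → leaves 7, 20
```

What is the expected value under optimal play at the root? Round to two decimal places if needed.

13.5

B (Min): min(9, 7) = 7
C (Chance): 1/2·7 + 1/2·20 = 13.5
Root (Max): max(7, 13.5) = 13.5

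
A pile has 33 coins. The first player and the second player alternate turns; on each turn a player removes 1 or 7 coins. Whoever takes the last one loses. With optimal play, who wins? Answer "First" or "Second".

Second

W/L table (W = player to move can force a win):
i:   0  1  2  3  4  5  6  7  8  9 10 11 12 13 14 15 16 17 18 19 20 21 22 23 24 25 26 27 28 29 30 31 32 33
     W  L  W  L  W  L  W  L  W  L  W  L  W  L  W  L  W  L  W  L  W  L  W  L  W  L  W  L  W  L  W  L  W  L
Position 33 is L, so the second player wins.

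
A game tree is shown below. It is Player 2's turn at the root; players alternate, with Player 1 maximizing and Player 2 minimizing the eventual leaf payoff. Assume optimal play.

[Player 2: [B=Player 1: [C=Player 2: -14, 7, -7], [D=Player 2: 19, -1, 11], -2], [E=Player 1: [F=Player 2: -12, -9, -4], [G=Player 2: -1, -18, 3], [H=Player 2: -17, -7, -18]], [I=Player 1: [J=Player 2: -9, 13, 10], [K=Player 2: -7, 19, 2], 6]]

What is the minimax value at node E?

-12

F: min(-12, -9, -4) = -12
G: min(-1, -18, 3) = -18
H: min(-17, -7, -18) = -18
E: max(-12, -18, -18) = -12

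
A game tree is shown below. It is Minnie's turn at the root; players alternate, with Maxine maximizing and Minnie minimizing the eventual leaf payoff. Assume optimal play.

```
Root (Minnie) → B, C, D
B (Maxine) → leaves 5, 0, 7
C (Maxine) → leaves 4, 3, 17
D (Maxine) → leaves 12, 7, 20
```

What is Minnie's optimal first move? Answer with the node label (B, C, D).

B

B (Maxine): max(5, 0, 7) = 7
C (Maxine): max(4, 3, 17) = 17
D (Maxine): max(12, 7, 20) = 20
Root (Minnie): min(7, 17, 20) = 7
Minnie picks the child with the lowest value: B (value 7).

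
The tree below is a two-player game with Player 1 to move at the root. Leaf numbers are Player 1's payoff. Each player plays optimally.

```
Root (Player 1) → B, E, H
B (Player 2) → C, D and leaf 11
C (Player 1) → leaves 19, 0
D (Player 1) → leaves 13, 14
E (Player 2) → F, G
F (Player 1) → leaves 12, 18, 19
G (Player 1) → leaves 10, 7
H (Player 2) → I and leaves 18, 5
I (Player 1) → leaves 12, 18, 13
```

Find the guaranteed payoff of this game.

11

C (Player 1): max(19, 0) = 19
D (Player 1): max(13, 14) = 14
B (Player 2): min(19, 14, 11) = 11
F (Player 1): max(12, 18, 19) = 19
G (Player 1): max(10, 7) = 10
E (Player 2): min(19, 10) = 10
I (Player 1): max(12, 18, 13) = 18
H (Player 2): min(18, 18, 5) = 5
Root (Player 1): max(11, 10, 5) = 11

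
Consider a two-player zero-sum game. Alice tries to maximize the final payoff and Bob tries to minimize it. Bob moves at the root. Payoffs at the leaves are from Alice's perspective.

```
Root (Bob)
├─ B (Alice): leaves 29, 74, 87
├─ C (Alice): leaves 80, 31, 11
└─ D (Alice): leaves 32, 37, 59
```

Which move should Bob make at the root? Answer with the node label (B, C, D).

B (Alice): max(29, 74, 87) = 87
C (Alice): max(80, 31, 11) = 80
D (Alice): max(32, 37, 59) = 59
Root (Bob): min(87, 80, 59) = 59
Bob picks the child with the lowest value: D (value 59).

D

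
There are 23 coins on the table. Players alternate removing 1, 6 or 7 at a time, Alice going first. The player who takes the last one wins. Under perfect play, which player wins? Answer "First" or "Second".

i:   0  1  2  3  4  5  6  7  8  9 10 11 12 13 14 15 16 17 18 19 20 21 22 23
     L  W  L  W  L  W  W  W  W  W  W  W  L  W  L  W  L  W  W  W  W  W  W  W
Position 23 is W, so the first player wins.

First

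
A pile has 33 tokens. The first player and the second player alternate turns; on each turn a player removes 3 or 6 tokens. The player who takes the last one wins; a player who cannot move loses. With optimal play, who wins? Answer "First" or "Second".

W/L table (W = player to move can force a win):
i:   0  1  2  3  4  5  6  7  8  9 10 11 12 13 14 15 16 17 18 19 20 21 22 23 24 25 26 27 28 29 30 31 32 33
     L  L  L  W  W  W  W  W  W  L  L  L  W  W  W  W  W  W  L  L  L  W  W  W  W  W  W  L  L  L  W  W  W  W
Position 33 is W, so the first player wins.

First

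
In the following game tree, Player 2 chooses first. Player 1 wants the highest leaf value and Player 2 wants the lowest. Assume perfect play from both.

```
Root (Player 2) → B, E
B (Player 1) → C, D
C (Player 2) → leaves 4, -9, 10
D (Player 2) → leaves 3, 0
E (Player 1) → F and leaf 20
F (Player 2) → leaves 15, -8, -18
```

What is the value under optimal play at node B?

0

C: min(4, -9, 10) = -9
D: min(3, 0) = 0
B: max(-9, 0) = 0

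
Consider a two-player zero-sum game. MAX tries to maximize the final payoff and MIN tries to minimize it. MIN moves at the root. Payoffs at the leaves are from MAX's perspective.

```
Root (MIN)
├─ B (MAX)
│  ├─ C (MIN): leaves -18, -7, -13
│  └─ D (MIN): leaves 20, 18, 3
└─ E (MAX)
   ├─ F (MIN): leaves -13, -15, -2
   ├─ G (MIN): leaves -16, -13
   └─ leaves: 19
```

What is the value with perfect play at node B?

C: min(-18, -7, -13) = -18
D: min(20, 18, 3) = 3
B: max(-18, 3) = 3

3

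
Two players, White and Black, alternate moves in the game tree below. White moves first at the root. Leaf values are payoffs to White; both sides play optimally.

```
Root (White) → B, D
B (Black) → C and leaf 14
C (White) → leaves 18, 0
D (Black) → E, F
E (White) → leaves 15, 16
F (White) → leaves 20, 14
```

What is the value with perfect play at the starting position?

C (White): max(18, 0) = 18
B (Black): min(18, 14) = 14
E (White): max(15, 16) = 16
F (White): max(20, 14) = 20
D (Black): min(16, 20) = 16
Root (White): max(14, 16) = 16

16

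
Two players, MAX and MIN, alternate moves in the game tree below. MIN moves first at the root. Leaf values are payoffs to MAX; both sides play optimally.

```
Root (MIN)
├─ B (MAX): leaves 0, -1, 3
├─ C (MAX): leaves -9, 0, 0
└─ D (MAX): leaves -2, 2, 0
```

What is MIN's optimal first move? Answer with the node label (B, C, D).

C

B (MAX): max(0, -1, 3) = 3
C (MAX): max(-9, 0, 0) = 0
D (MAX): max(-2, 2, 0) = 2
Root (MIN): min(3, 0, 2) = 0
MIN picks the child with the lowest value: C (value 0).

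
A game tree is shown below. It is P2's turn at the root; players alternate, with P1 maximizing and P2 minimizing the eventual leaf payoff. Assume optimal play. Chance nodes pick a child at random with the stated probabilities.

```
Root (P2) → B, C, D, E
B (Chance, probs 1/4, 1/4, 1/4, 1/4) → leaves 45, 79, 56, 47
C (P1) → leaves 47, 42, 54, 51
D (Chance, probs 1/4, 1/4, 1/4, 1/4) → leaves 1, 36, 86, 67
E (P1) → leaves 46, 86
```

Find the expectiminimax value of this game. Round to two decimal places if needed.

B (Chance): 1/4·45 + 1/4·79 + 1/4·56 + 1/4·47 = 56.75
C (P1): max(47, 42, 54, 51) = 54
D (Chance): 1/4·1 + 1/4·36 + 1/4·86 + 1/4·67 = 47.5
E (P1): max(46, 86) = 86
Root (P2): min(56.75, 54, 47.5, 86) = 47.5

47.5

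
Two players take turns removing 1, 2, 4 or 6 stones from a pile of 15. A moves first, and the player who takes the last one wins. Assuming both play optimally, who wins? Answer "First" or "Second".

Compute winning (W) and losing (L) positions by backward induction:
i:   0  1  2  3  4  5  6  7  8  9 10 11 12 13 14 15
     L  W  W  L  W  W  W  W  L  W  W  L  W  W  W  W
Position 15 is W, so the first player wins.

First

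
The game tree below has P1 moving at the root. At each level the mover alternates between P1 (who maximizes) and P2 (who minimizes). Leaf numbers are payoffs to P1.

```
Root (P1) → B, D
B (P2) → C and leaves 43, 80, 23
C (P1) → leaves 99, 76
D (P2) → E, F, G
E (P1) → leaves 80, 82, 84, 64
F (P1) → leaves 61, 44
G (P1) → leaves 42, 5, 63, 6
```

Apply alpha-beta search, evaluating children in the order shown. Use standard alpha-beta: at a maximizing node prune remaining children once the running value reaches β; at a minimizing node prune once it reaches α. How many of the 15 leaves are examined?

C [α=-∞,β=+∞]: v=99
B [α=-∞,β=+∞]: v=23
E [α=23,β=+∞]: v=84
F [α=23,β=84]: v=61
G [α=23,β=61]: v=63 after child 3 ≥ β → β-cutoff, skip 1
D [α=23,β=+∞]: v=61
Root [α=-∞,β=+∞]: v=61
Leaves evaluated: 14 of 15.

14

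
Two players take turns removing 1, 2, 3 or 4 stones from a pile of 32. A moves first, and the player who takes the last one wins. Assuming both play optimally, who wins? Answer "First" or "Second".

Mark each pile size as W (mover wins) or L (mover loses):
i:   0  1  2  3  4  5  6  7  8  9 10 11 12 13 14 15 16 17 18 19 20 21 22 23 24 25 26 27 28 29 30 31 32
     L  W  W  W  W  L  W  W  W  W  L  W  W  W  W  L  W  W  W  W  L  W  W  W  W  L  W  W  W  W  L  W  W
Position 32 is W, so the first player wins.

First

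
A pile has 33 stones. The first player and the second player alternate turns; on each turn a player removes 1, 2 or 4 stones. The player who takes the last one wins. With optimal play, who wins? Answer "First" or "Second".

Mark each pile size as W (mover wins) or L (mover loses):
i:   0  1  2  3  4  5  6  7  8  9 10 11 12 13 14 15 16 17 18 19 20 21 22 23 24 25 26 27 28 29 30 31 32 33
     L  W  W  L  W  W  L  W  W  L  W  W  L  W  W  L  W  W  L  W  W  L  W  W  L  W  W  L  W  W  L  W  W  L
Position 33 is L, so the second player wins.

Second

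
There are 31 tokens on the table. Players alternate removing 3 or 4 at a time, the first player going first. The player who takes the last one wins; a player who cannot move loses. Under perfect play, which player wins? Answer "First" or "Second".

First

Positions where the player to move wins (W) vs loses (L):
i:   0  1  2  3  4  5  6  7  8  9 10 11 12 13 14 15 16 17 18 19 20 21 22 23 24 25 26 27 28 29 30 31
     L  L  L  W  W  W  W  L  L  L  W  W  W  W  L  L  L  W  W  W  W  L  L  L  W  W  W  W  L  L  L  W
Position 31 is W, so the first player wins.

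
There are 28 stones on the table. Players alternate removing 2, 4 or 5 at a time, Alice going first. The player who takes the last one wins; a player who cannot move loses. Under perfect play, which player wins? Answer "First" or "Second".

Compute winning (W) and losing (L) positions by backward induction:
i:   0  1  2  3  4  5  6  7  8  9 10 11 12 13 14 15 16 17 18 19 20 21 22 23 24 25 26 27 28
     L  L  W  W  W  W  W  L  L  W  W  W  W  W  L  L  W  W  W  W  W  L  L  W  W  W  W  W  L
Position 28 is L, so the second player wins.

Second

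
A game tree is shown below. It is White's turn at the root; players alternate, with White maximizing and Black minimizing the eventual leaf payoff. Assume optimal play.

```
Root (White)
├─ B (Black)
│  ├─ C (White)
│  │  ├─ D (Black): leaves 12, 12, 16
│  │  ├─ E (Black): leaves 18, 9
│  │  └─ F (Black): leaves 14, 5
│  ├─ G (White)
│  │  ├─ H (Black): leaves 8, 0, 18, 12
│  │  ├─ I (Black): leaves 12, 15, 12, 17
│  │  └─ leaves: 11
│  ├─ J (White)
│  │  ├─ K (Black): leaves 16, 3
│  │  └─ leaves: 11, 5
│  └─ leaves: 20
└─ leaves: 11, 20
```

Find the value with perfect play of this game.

D (Black): min(12, 12, 16) = 12
E (Black): min(18, 9) = 9
F (Black): min(14, 5) = 5
C (White): max(12, 9, 5) = 12
H (Black): min(8, 0, 18, 12) = 0
I (Black): min(12, 15, 12, 17) = 12
G (White): max(0, 12, 11) = 12
K (Black): min(16, 3) = 3
J (White): max(3, 11, 5) = 11
B (Black): min(12, 12, 11, 20) = 11
Root (White): max(11, 11, 20) = 20

20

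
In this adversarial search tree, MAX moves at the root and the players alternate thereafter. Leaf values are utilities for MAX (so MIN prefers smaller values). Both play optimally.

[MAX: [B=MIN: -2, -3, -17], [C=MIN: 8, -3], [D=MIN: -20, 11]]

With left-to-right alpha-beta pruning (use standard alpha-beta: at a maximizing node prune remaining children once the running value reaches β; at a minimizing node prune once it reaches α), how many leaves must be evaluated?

6

B [α=-∞,β=+∞]: v=-17
C [α=-17,β=+∞]: v=-3
D [α=-3,β=+∞]: v=-20 after child 1 ≤ α → α-cutoff, skip 1
Root [α=-∞,β=+∞]: v=-3
Leaves evaluated: 6 of 7.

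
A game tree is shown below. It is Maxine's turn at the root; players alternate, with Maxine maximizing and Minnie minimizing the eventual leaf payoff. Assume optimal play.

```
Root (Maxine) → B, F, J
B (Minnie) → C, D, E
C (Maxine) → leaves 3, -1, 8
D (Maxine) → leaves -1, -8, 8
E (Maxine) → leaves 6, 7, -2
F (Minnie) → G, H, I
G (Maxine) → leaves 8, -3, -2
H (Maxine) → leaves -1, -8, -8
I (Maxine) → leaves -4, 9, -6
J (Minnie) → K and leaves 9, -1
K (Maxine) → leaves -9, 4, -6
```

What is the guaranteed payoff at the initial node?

7

C (Maxine): max(3, -1, 8) = 8
D (Maxine): max(-1, -8, 8) = 8
E (Maxine): max(6, 7, -2) = 7
B (Minnie): min(8, 8, 7) = 7
G (Maxine): max(8, -3, -2) = 8
H (Maxine): max(-1, -8, -8) = -1
I (Maxine): max(-4, 9, -6) = 9
F (Minnie): min(8, -1, 9) = -1
K (Maxine): max(-9, 4, -6) = 4
J (Minnie): min(4, 9, -1) = -1
Root (Maxine): max(7, -1, -1) = 7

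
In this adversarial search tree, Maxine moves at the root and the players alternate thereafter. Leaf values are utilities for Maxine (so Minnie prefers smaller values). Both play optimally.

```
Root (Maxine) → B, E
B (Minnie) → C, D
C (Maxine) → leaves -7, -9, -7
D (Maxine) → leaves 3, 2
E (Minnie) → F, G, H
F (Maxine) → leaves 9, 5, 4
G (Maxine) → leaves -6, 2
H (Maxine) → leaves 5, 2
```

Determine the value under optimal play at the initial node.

2

C (Maxine): max(-7, -9, -7) = -7
D (Maxine): max(3, 2) = 3
B (Minnie): min(-7, 3) = -7
F (Maxine): max(9, 5, 4) = 9
G (Maxine): max(-6, 2) = 2
H (Maxine): max(5, 2) = 5
E (Minnie): min(9, 2, 5) = 2
Root (Maxine): max(-7, 2) = 2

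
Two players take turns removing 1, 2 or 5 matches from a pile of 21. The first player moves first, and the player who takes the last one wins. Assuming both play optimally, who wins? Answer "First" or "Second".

Second

Positions where the player to move wins (W) vs loses (L):
i:   0  1  2  3  4  5  6  7  8  9 10 11 12 13 14 15 16 17 18 19 20 21
     L  W  W  L  W  W  L  W  W  L  W  W  L  W  W  L  W  W  L  W  W  L
Position 21 is L, so the second player wins.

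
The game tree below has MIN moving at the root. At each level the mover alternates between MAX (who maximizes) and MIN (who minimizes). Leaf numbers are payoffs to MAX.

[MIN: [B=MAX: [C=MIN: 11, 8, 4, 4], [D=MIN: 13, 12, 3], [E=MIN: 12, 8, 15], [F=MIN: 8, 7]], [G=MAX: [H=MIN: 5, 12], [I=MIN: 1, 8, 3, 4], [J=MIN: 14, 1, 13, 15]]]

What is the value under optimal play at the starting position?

C (MIN): min(11, 8, 4, 4) = 4
D (MIN): min(13, 12, 3) = 3
E (MIN): min(12, 8, 15) = 8
F (MIN): min(8, 7) = 7
B (MAX): max(4, 3, 8, 7) = 8
H (MIN): min(5, 12) = 5
I (MIN): min(1, 8, 3, 4) = 1
J (MIN): min(14, 1, 13, 15) = 1
G (MAX): max(5, 1, 1) = 5
Root (MIN): min(8, 5) = 5

5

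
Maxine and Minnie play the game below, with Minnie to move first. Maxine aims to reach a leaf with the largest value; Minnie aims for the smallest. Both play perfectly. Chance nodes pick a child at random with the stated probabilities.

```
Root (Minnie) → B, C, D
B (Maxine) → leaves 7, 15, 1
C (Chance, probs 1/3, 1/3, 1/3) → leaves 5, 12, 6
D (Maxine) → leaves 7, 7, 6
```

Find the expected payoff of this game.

B (Maxine): max(7, 15, 1) = 15
C (Chance): 1/3·5 + 1/3·12 + 1/3·6 = 7.67
D (Maxine): max(7, 7, 6) = 7
Root (Minnie): min(15, 7.67, 7) = 7

7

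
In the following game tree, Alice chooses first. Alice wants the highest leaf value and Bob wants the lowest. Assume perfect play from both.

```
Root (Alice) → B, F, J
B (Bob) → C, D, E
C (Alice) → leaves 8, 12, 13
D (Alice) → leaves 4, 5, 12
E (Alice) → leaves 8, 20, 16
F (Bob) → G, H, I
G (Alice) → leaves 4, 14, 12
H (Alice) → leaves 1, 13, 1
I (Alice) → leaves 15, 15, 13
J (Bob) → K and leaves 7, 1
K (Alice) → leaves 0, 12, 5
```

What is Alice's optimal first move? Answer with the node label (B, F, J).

F

C (Alice): max(8, 12, 13) = 13
D (Alice): max(4, 5, 12) = 12
E (Alice): max(8, 20, 16) = 20
B (Bob): min(13, 12, 20) = 12
G (Alice): max(4, 14, 12) = 14
H (Alice): max(1, 13, 1) = 13
I (Alice): max(15, 15, 13) = 15
F (Bob): min(14, 13, 15) = 13
K (Alice): max(0, 12, 5) = 12
J (Bob): min(12, 7, 1) = 1
Root (Alice): max(12, 13, 1) = 13
Alice picks the child with the highest value: F (value 13).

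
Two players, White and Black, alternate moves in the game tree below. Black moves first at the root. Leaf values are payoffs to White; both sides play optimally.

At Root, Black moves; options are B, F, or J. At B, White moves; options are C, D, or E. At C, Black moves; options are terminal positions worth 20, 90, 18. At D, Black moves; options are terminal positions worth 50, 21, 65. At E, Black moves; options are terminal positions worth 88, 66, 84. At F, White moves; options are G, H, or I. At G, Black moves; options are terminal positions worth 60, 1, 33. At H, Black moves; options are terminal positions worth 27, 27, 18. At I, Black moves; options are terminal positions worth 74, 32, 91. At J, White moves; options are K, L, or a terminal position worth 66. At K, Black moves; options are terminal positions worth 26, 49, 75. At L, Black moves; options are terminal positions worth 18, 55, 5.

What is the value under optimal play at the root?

C (Black): min(20, 90, 18) = 18
D (Black): min(50, 21, 65) = 21
E (Black): min(88, 66, 84) = 66
B (White): max(18, 21, 66) = 66
G (Black): min(60, 1, 33) = 1
H (Black): min(27, 27, 18) = 18
I (Black): min(74, 32, 91) = 32
F (White): max(1, 18, 32) = 32
K (Black): min(26, 49, 75) = 26
L (Black): min(18, 55, 5) = 5
J (White): max(26, 5, 66) = 66
Root (Black): min(66, 32, 66) = 32

32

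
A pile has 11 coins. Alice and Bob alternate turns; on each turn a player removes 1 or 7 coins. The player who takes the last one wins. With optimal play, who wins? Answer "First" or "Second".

First

Positions where the player to move wins (W) vs loses (L):
i:   0  1  2  3  4  5  6  7  8  9 10 11
     L  W  L  W  L  W  L  W  L  W  L  W
Position 11 is W, so the first player wins.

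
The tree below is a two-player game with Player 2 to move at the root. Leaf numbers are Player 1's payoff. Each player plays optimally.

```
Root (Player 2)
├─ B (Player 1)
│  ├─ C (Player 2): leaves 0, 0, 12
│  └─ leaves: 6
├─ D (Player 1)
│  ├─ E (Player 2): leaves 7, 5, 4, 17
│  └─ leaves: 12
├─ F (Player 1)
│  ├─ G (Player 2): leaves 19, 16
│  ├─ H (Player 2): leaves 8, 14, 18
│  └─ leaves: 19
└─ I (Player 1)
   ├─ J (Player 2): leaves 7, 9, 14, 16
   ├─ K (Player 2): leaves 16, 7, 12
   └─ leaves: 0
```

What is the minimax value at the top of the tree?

C (Player 2): min(0, 0, 12) = 0
B (Player 1): max(0, 6) = 6
E (Player 2): min(7, 5, 4, 17) = 4
D (Player 1): max(4, 12) = 12
G (Player 2): min(19, 16) = 16
H (Player 2): min(8, 14, 18) = 8
F (Player 1): max(16, 8, 19) = 19
J (Player 2): min(7, 9, 14, 16) = 7
K (Player 2): min(16, 7, 12) = 7
I (Player 1): max(7, 7, 0) = 7
Root (Player 2): min(6, 12, 19, 7) = 6

6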